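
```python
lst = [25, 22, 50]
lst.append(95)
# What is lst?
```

[25, 22, 50, 95]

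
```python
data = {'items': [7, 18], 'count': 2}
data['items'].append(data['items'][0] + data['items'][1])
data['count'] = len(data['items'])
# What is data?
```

After line 1: data = {'items': [7, 18], 'count': 2}
After line 2 (append 7 + 18 = 25): data = {'items': [7, 18, 25], 'count': 2}
After line 3 (count = len(items) = 3): data = {'items': [7, 18, 25], 'count': 3}

{'items': [7, 18, 25], 'count': 3}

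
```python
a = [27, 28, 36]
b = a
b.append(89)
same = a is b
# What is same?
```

After line 1: a = [27, 28, 36]
After line 2 (b = a is an alias, same object): a = [27, 28, 36], b = [27, 28, 36]
After line 3 (b.append mutates the shared list): a = [27, 28, 36, 89], b = [27, 28, 36, 89]
After line 4 (same = a is b; same object -> True): same = True

True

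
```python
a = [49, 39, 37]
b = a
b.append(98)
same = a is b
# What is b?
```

After line 1: a = [49, 39, 37]
After line 2 (b = a is an alias, same object): a = [49, 39, 37], b = [49, 39, 37]
After line 3 (b.append mutates the shared list): a = [49, 39, 37, 98], b = [49, 39, 37, 98]
After line 4 (same = a is b; same object -> True): same = True

[49, 39, 37, 98]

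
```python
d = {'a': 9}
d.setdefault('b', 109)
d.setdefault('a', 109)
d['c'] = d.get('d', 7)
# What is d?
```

After line 1: d = {'a': 9}
After line 2 (setdefault adds 'b'=109): d = {'a': 9, 'b': 109}
After line 3 (setdefault 'a' no-op, already exists): d = {'a': 9, 'b': 109}
After line 4 (get('d', 7) returns default since 'd' not in d): d = {'a': 9, 'b': 109, 'c': 7}

{'a': 9, 'b': 109, 'c': 7}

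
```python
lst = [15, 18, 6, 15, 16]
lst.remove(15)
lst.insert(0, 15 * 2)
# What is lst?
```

After line 1: lst = [15, 18, 6, 15, 16]
After line 2 (remove first 15): lst = [18, 6, 15, 16]
After line 3 (insert 30 at index 0): lst = [30, 18, 6, 15, 16]

[30, 18, 6, 15, 16]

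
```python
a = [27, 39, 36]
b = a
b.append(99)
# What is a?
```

After line 1: a = [27, 39, 36]
After line 2 (b = a is an alias, same object): a = [27, 39, 36], b = [27, 39, 36]
After line 3 (b.append mutates the shared list): a = [27, 39, 36, 99], b = [27, 39, 36, 99]

[27, 39, 36, 99]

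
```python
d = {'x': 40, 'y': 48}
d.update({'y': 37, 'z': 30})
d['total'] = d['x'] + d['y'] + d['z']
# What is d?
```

After line 1: d = {'x': 40, 'y': 48}
After line 2 (y overwritten, z added): d = {'x': 40, 'y': 37, 'z': 30}
After line 3 (total = 40 + 37 + 30 = 107): d = {'x': 40, 'y': 37, 'z': 30, 'total': 107}

{'x': 40, 'y': 37, 'z': 30, 'total': 107}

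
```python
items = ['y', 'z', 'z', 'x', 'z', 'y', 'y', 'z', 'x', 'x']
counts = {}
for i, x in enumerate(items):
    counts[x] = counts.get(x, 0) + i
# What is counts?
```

Initial: counts = {}, items = ['y', 'z', 'z', 'x', 'z', 'y', 'y', 'z', 'x', 'x']
i=0, x='y': counts = {'y': 0}
i=1, x='z': counts = {'y': 0, 'z': 1}
i=2, x='z': counts = {'y': 0, 'z': 3}
i=3, x='x': counts = {'y': 0, 'z': 3, 'x': 3}
i=4, x='z': counts = {'y': 0, 'z': 7, 'x': 3}
i=5, x='y': counts = {'y': 5, 'z': 7, 'x': 3}
i=6, x='y': counts = {'y': 11, 'z': 7, 'x': 3}
i=7, x='z': counts = {'y': 11, 'z': 14, 'x': 3}
i=8, x='x': counts = {'y': 11, 'z': 14, 'x': 11}
i=9, x='x': counts = {'y': 11, 'z': 14, 'x': 20}

{'y': 11, 'z': 14, 'x': 20}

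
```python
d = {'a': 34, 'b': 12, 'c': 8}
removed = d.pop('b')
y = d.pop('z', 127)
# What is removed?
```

After line 1: d = {'a': 34, 'b': 12, 'c': 8}
After line 2 (pop 'b' returns 12): d = {'a': 34, 'c': 8}, removed = 12
After line 3 (pop 'z' missing, returns default 127): d = {'a': 34, 'c': 8}, y = 127

12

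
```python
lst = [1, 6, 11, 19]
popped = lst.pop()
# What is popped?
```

19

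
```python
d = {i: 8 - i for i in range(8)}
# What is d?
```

{0: 8, 1: 7, 2: 6, 3: 5, 4: 4, 5: 3, 6: 2, 7: 1}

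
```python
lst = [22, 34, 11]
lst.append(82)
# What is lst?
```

[22, 34, 11, 82]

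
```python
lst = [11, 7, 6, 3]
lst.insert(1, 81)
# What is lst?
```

[11, 81, 7, 6, 3]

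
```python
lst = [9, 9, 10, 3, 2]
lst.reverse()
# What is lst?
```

[2, 3, 10, 9, 9]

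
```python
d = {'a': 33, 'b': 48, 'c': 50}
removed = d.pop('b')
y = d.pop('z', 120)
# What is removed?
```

After line 1: d = {'a': 33, 'b': 48, 'c': 50}
After line 2 (pop 'b' returns 48): d = {'a': 33, 'c': 50}, removed = 48
After line 3 (pop 'z' missing, returns default 120): d = {'a': 33, 'c': 50}, y = 120

48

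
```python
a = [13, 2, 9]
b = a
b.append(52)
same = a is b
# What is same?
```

After line 1: a = [13, 2, 9]
After line 2 (b = a is an alias, same object): a = [13, 2, 9], b = [13, 2, 9]
After line 3 (b.append mutates the shared list): a = [13, 2, 9, 52], b = [13, 2, 9, 52]
After line 4 (same = a is b; same object -> True): same = True

True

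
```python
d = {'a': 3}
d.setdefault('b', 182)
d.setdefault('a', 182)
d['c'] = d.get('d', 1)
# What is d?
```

After line 1: d = {'a': 3}
After line 2 (setdefault adds 'b'=182): d = {'a': 3, 'b': 182}
After line 3 (setdefault 'a' no-op, already exists): d = {'a': 3, 'b': 182}
After line 4 (get('d', 1) returns default since 'd' not in d): d = {'a': 3, 'b': 182, 'c': 1}

{'a': 3, 'b': 182, 'c': 1}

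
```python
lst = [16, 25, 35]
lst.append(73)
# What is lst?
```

[16, 25, 35, 73]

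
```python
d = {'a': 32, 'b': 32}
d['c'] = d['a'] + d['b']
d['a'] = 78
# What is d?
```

After line 1: d = {'a': 32, 'b': 32}
After line 2 (d['c'] = 32 + 32): d = {'a': 32, 'b': 32, 'c': 64}
After line 3: d = {'a': 78, 'b': 32, 'c': 64}

{'a': 78, 'b': 32, 'c': 64}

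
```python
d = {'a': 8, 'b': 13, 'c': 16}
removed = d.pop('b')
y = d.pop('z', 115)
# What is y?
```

After line 1: d = {'a': 8, 'b': 13, 'c': 16}
After line 2 (pop 'b' returns 13): d = {'a': 8, 'c': 16}, removed = 13
After line 3 (pop 'z' missing, returns default 115): d = {'a': 8, 'c': 16}, y = 115

115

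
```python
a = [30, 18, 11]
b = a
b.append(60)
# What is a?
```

After line 1: a = [30, 18, 11]
After line 2 (b = a is an alias, same object): a = [30, 18, 11], b = [30, 18, 11]
After line 3 (b.append mutates the shared list): a = [30, 18, 11, 60], b = [30, 18, 11, 60]

[30, 18, 11, 60]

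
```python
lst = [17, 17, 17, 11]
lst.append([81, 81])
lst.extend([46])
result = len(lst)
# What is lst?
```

After line 1: lst = [17, 17, 17, 11]
After line 2 (append adds [81, 81] as single element): lst = [17, 17, 17, 11, [81, 81]]
After line 3 (extend unpacks [46], adds 46): lst = [17, 17, 17, 11, [81, 81], 46]
After line 4: result = len(lst) = 6

[17, 17, 17, 11, [81, 81], 46]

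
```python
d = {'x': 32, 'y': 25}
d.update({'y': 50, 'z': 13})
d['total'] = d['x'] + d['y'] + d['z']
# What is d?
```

After line 1: d = {'x': 32, 'y': 25}
After line 2 (y overwritten, z added): d = {'x': 32, 'y': 50, 'z': 13}
After line 3 (total = 32 + 50 + 13 = 95): d = {'x': 32, 'y': 50, 'z': 13, 'total': 95}

{'x': 32, 'y': 50, 'z': 13, 'total': 95}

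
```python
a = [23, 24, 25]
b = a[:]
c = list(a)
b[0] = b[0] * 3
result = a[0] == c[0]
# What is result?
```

After line 1: a = [23, 24, 25]
After line 2 (b = a[:], copy): a = [23, 24, 25], b = [23, 24, 25]
After line 3 (c = list(a) is a copy, new object): c = [23, 24, 25]
After line 4 (b[0] = 23 * 3 = 69; only b mutates (copy)): a = [23, 24, 25], b = [69, 24, 25], c = [23, 24, 25]
After line 5 (a[0] = 23, c[0] = 23; result = True)

True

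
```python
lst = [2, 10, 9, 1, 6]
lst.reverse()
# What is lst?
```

[6, 1, 9, 10, 2]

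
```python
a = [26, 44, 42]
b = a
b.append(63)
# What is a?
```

After line 1: a = [26, 44, 42]
After line 2 (b = a is an alias, same object): a = [26, 44, 42], b = [26, 44, 42]
After line 3 (b.append mutates the shared list): a = [26, 44, 42, 63], b = [26, 44, 42, 63]

[26, 44, 42, 63]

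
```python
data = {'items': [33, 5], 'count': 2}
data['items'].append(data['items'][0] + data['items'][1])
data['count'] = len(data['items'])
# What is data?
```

After line 1: data = {'items': [33, 5], 'count': 2}
After line 2 (append 33 + 5 = 38): data = {'items': [33, 5, 38], 'count': 2}
After line 3 (count = len(items) = 3): data = {'items': [33, 5, 38], 'count': 3}

{'items': [33, 5, 38], 'count': 3}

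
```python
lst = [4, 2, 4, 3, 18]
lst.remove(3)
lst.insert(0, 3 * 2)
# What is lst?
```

After line 1: lst = [4, 2, 4, 3, 18]
After line 2 (remove first 3): lst = [4, 2, 4, 18]
After line 3 (insert 6 at index 0): lst = [6, 4, 2, 4, 18]

[6, 4, 2, 4, 18]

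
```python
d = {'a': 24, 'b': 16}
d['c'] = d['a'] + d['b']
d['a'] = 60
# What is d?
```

After line 1: d = {'a': 24, 'b': 16}
After line 2 (d['c'] = 24 + 16): d = {'a': 24, 'b': 16, 'c': 40}
After line 3: d = {'a': 60, 'b': 16, 'c': 40}

{'a': 60, 'b': 16, 'c': 40}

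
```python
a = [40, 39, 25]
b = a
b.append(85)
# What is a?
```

After line 1: a = [40, 39, 25]
After line 2 (b = a is an alias, same object): a = [40, 39, 25], b = [40, 39, 25]
After line 3 (b.append mutates the shared list): a = [40, 39, 25, 85], b = [40, 39, 25, 85]

[40, 39, 25, 85]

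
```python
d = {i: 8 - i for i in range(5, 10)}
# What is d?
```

{5: 3, 6: 2, 7: 1, 8: 0, 9: -1}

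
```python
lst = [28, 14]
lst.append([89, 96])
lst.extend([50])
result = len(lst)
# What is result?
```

After line 1: lst = [28, 14]
After line 2 (append adds [89, 96] as single element): lst = [28, 14, [89, 96]]
After line 3 (extend unpacks [50], adds 50): lst = [28, 14, [89, 96], 50]
After line 4: result = len(lst) = 4

4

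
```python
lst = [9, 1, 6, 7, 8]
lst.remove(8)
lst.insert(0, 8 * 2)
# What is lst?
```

After line 1: lst = [9, 1, 6, 7, 8]
After line 2 (remove first 8): lst = [9, 1, 6, 7]
After line 3 (insert 16 at index 0): lst = [16, 9, 1, 6, 7]

[16, 9, 1, 6, 7]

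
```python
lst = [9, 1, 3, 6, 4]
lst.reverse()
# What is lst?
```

[4, 6, 3, 1, 9]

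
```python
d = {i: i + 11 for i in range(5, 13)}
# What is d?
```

{5: 16, 6: 17, 7: 18, 8: 19, 9: 20, 10: 21, 11: 22, 12: 23}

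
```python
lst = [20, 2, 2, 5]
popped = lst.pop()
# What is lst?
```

[20, 2, 2]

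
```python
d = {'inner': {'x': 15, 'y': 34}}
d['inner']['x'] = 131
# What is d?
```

After line 1: d = {'inner': {'x': 15, 'y': 34}}
After line 2 (inner x overwritten): d = {'inner': {'x': 131, 'y': 34}}

{'inner': {'x': 131, 'y': 34}}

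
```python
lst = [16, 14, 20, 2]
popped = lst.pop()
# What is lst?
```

[16, 14, 20]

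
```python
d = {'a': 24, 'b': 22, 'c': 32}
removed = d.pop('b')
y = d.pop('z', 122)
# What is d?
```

After line 1: d = {'a': 24, 'b': 22, 'c': 32}
After line 2 (pop 'b' returns 22): d = {'a': 24, 'c': 32}, removed = 22
After line 3 (pop 'z' missing, returns default 122): d = {'a': 24, 'c': 32}, y = 122

{'a': 24, 'c': 32}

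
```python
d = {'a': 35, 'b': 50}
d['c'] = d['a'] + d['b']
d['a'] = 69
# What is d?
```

After line 1: d = {'a': 35, 'b': 50}
After line 2 (d['c'] = 35 + 50): d = {'a': 35, 'b': 50, 'c': 85}
After line 3: d = {'a': 69, 'b': 50, 'c': 85}

{'a': 69, 'b': 50, 'c': 85}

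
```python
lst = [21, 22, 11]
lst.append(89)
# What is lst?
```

[21, 22, 11, 89]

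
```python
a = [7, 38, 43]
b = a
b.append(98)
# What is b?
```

After line 1: a = [7, 38, 43]
After line 2 (b = a is an alias, same object): a = [7, 38, 43], b = [7, 38, 43]
After line 3 (b.append mutates the shared list): a = [7, 38, 43, 98], b = [7, 38, 43, 98]

[7, 38, 43, 98]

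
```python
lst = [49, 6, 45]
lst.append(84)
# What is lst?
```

[49, 6, 45, 84]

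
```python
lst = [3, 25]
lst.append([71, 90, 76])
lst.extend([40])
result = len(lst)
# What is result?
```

After line 1: lst = [3, 25]
After line 2 (append adds [71, 90, 76] as single element): lst = [3, 25, [71, 90, 76]]
After line 3 (extend unpacks [40], adds 40): lst = [3, 25, [71, 90, 76], 40]
After line 4: result = len(lst) = 4

4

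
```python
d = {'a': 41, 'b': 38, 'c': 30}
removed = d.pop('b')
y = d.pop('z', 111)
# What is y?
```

After line 1: d = {'a': 41, 'b': 38, 'c': 30}
After line 2 (pop 'b' returns 38): d = {'a': 41, 'c': 30}, removed = 38
After line 3 (pop 'z' missing, returns default 111): d = {'a': 41, 'c': 30}, y = 111

111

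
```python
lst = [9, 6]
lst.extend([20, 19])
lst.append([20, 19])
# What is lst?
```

After line 1: lst = [9, 6]
After line 2 (extend unpacks [20, 19]): lst = [9, 6, 20, 19]
After line 3 (append adds [20, 19] as single element): lst = [9, 6, 20, 19, [20, 19]]

[9, 6, 20, 19, [20, 19]]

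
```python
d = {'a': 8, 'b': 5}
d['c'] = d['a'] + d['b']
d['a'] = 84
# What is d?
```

After line 1: d = {'a': 8, 'b': 5}
After line 2 (d['c'] = 8 + 5): d = {'a': 8, 'b': 5, 'c': 13}
After line 3: d = {'a': 84, 'b': 5, 'c': 13}

{'a': 84, 'b': 5, 'c': 13}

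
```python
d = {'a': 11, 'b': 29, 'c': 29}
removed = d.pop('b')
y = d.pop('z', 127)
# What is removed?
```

After line 1: d = {'a': 11, 'b': 29, 'c': 29}
After line 2 (pop 'b' returns 29): d = {'a': 11, 'c': 29}, removed = 29
After line 3 (pop 'z' missing, returns default 127): d = {'a': 11, 'c': 29}, y = 127

29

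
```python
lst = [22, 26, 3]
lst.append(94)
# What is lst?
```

[22, 26, 3, 94]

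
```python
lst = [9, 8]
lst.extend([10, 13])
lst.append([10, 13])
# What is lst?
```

After line 1: lst = [9, 8]
After line 2 (extend unpacks [10, 13]): lst = [9, 8, 10, 13]
After line 3 (append adds [10, 13] as single element): lst = [9, 8, 10, 13, [10, 13]]

[9, 8, 10, 13, [10, 13]]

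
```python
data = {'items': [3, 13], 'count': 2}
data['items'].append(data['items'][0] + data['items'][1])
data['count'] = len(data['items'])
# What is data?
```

After line 1: data = {'items': [3, 13], 'count': 2}
After line 2 (append 3 + 13 = 16): data = {'items': [3, 13, 16], 'count': 2}
After line 3 (count = len(items) = 3): data = {'items': [3, 13, 16], 'count': 3}

{'items': [3, 13, 16], 'count': 3}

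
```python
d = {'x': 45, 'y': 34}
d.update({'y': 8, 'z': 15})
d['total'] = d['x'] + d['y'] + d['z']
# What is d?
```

After line 1: d = {'x': 45, 'y': 34}
After line 2 (y overwritten, z added): d = {'x': 45, 'y': 8, 'z': 15}
After line 3 (total = 45 + 8 + 15 = 68): d = {'x': 45, 'y': 8, 'z': 15, 'total': 68}

{'x': 45, 'y': 8, 'z': 15, 'total': 68}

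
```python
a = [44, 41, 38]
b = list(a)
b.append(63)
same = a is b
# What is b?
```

After line 1: a = [44, 41, 38]
After line 2 (b = list(a) is a shallow copy, new object): a = [44, 41, 38], b = [44, 41, 38]
After line 3 (append only mutates b): a = [44, 41, 38], b = [44, 41, 38, 63]
After line 4 (same = a is b; different objects -> False): same = False

[44, 41, 38, 63]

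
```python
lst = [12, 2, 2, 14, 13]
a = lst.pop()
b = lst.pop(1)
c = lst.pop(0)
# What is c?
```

After line 1: lst = [12, 2, 2, 14, 13]
After line 2 (pop() -> a = 13): lst = [12, 2, 2, 14]
After line 3 (pop(1) -> b = 2): lst = [12, 2, 14]
After line 4 (pop(0) -> c = 12): lst = [2, 14]

12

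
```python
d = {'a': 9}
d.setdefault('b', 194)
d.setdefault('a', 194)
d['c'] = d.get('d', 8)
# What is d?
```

After line 1: d = {'a': 9}
After line 2 (setdefault adds 'b'=194): d = {'a': 9, 'b': 194}
After line 3 (setdefault 'a' no-op, already exists): d = {'a': 9, 'b': 194}
After line 4 (get('d', 8) returns default since 'd' not in d): d = {'a': 9, 'b': 194, 'c': 8}

{'a': 9, 'b': 194, 'c': 8}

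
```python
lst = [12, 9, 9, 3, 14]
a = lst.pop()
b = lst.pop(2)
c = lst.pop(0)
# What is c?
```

After line 1: lst = [12, 9, 9, 3, 14]
After line 2 (pop() -> a = 14): lst = [12, 9, 9, 3]
After line 3 (pop(2) -> b = 9): lst = [12, 9, 3]
After line 4 (pop(0) -> c = 12): lst = [9, 3]

12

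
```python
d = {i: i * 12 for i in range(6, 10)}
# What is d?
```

{6: 72, 7: 84, 8: 96, 9: 108}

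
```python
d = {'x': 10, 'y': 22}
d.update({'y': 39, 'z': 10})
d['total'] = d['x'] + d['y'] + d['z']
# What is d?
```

After line 1: d = {'x': 10, 'y': 22}
After line 2 (y overwritten, z added): d = {'x': 10, 'y': 39, 'z': 10}
After line 3 (total = 10 + 39 + 10 = 59): d = {'x': 10, 'y': 39, 'z': 10, 'total': 59}

{'x': 10, 'y': 39, 'z': 10, 'total': 59}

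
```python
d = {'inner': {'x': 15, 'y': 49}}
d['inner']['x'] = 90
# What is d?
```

After line 1: d = {'inner': {'x': 15, 'y': 49}}
After line 2 (inner x overwritten): d = {'inner': {'x': 90, 'y': 49}}

{'inner': {'x': 90, 'y': 49}}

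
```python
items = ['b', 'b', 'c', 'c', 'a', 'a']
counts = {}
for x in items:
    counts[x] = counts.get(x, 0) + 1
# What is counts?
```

Initial: counts = {}, items = ['b', 'b', 'c', 'c', 'a', 'a']
See 'b': counts = {'b': 1}
See 'b': counts = {'b': 2}
See 'c': counts = {'b': 2, 'c': 1}
See 'c': counts = {'b': 2, 'c': 2}
See 'a': counts = {'b': 2, 'c': 2, 'a': 1}
See 'a': counts = {'b': 2, 'c': 2, 'a': 2}

{'b': 2, 'c': 2, 'a': 2}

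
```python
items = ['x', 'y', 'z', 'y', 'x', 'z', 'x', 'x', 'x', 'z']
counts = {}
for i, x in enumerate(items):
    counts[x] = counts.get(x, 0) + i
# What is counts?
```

Initial: counts = {}, items = ['x', 'y', 'z', 'y', 'x', 'z', 'x', 'x', 'x', 'z']
i=0, x='x': counts = {'x': 0}
i=1, x='y': counts = {'x': 0, 'y': 1}
i=2, x='z': counts = {'x': 0, 'y': 1, 'z': 2}
i=3, x='y': counts = {'x': 0, 'y': 4, 'z': 2}
i=4, x='x': counts = {'x': 4, 'y': 4, 'z': 2}
i=5, x='z': counts = {'x': 4, 'y': 4, 'z': 7}
i=6, x='x': counts = {'x': 10, 'y': 4, 'z': 7}
i=7, x='x': counts = {'x': 17, 'y': 4, 'z': 7}
i=8, x='x': counts = {'x': 25, 'y': 4, 'z': 7}
i=9, x='z': counts = {'x': 25, 'y': 4, 'z': 16}

{'x': 25, 'y': 4, 'z': 16}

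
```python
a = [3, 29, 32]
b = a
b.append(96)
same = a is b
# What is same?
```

After line 1: a = [3, 29, 32]
After line 2 (b = a is an alias, same object): a = [3, 29, 32], b = [3, 29, 32]
After line 3 (b.append mutates the shared list): a = [3, 29, 32, 96], b = [3, 29, 32, 96]
After line 4 (same = a is b; same object -> True): same = True

True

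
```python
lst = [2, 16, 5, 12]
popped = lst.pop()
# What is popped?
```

12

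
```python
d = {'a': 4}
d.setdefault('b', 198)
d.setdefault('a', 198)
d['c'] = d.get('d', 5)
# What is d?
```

After line 1: d = {'a': 4}
After line 2 (setdefault adds 'b'=198): d = {'a': 4, 'b': 198}
After line 3 (setdefault 'a' no-op, already exists): d = {'a': 4, 'b': 198}
After line 4 (get('d', 5) returns default since 'd' not in d): d = {'a': 4, 'b': 198, 'c': 5}

{'a': 4, 'b': 198, 'c': 5}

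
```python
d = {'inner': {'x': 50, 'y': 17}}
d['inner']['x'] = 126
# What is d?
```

After line 1: d = {'inner': {'x': 50, 'y': 17}}
After line 2 (inner x overwritten): d = {'inner': {'x': 126, 'y': 17}}

{'inner': {'x': 126, 'y': 17}}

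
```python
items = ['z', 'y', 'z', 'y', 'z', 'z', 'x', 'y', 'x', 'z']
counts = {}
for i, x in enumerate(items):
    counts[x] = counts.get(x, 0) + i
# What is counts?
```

Initial: counts = {}, items = ['z', 'y', 'z', 'y', 'z', 'z', 'x', 'y', 'x', 'z']
i=0, x='z': counts = {'z': 0}
i=1, x='y': counts = {'z': 0, 'y': 1}
i=2, x='z': counts = {'z': 2, 'y': 1}
i=3, x='y': counts = {'z': 2, 'y': 4}
i=4, x='z': counts = {'z': 6, 'y': 4}
i=5, x='z': counts = {'z': 11, 'y': 4}
i=6, x='x': counts = {'z': 11, 'y': 4, 'x': 6}
i=7, x='y': counts = {'z': 11, 'y': 11, 'x': 6}
i=8, x='x': counts = {'z': 11, 'y': 11, 'x': 14}
i=9, x='z': counts = {'z': 20, 'y': 11, 'x': 14}

{'z': 20, 'y': 11, 'x': 14}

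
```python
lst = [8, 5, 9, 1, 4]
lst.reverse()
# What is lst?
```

[4, 1, 9, 5, 8]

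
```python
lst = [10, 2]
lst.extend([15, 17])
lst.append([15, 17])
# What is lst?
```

After line 1: lst = [10, 2]
After line 2 (extend unpacks [15, 17]): lst = [10, 2, 15, 17]
After line 3 (append adds [15, 17] as single element): lst = [10, 2, 15, 17, [15, 17]]

[10, 2, 15, 17, [15, 17]]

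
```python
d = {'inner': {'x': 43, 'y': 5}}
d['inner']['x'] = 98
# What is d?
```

After line 1: d = {'inner': {'x': 43, 'y': 5}}
After line 2 (inner x overwritten): d = {'inner': {'x': 98, 'y': 5}}

{'inner': {'x': 98, 'y': 5}}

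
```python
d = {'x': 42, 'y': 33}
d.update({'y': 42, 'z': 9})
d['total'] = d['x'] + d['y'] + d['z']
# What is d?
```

After line 1: d = {'x': 42, 'y': 33}
After line 2 (y overwritten, z added): d = {'x': 42, 'y': 42, 'z': 9}
After line 3 (total = 42 + 42 + 9 = 93): d = {'x': 42, 'y': 42, 'z': 9, 'total': 93}

{'x': 42, 'y': 42, 'z': 9, 'total': 93}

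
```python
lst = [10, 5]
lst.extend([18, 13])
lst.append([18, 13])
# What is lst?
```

After line 1: lst = [10, 5]
After line 2 (extend unpacks [18, 13]): lst = [10, 5, 18, 13]
After line 3 (append adds [18, 13] as single element): lst = [10, 5, 18, 13, [18, 13]]

[10, 5, 18, 13, [18, 13]]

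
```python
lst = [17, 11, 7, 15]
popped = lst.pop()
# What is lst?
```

[17, 11, 7]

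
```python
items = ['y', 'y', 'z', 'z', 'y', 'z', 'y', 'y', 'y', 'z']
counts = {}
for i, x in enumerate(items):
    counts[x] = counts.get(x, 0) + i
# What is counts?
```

Initial: counts = {}, items = ['y', 'y', 'z', 'z', 'y', 'z', 'y', 'y', 'y', 'z']
i=0, x='y': counts = {'y': 0}
i=1, x='y': counts = {'y': 1}
i=2, x='z': counts = {'y': 1, 'z': 2}
i=3, x='z': counts = {'y': 1, 'z': 5}
i=4, x='y': counts = {'y': 5, 'z': 5}
i=5, x='z': counts = {'y': 5, 'z': 10}
i=6, x='y': counts = {'y': 11, 'z': 10}
i=7, x='y': counts = {'y': 18, 'z': 10}
i=8, x='y': counts = {'y': 26, 'z': 10}
i=9, x='z': counts = {'y': 26, 'z': 19}

{'y': 26, 'z': 19}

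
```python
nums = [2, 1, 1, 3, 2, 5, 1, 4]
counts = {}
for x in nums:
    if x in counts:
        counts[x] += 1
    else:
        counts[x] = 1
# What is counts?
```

Initial: counts = {}, nums = [2, 1, 1, 3, 2, 5, 1, 4]
See 2: counts = {2: 1}
See 1: counts = {2: 1, 1: 1}
See 1: counts = {2: 1, 1: 2}
See 3: counts = {2: 1, 1: 2, 3: 1}
See 2: counts = {2: 2, 1: 2, 3: 1}
See 5: counts = {2: 2, 1: 2, 3: 1, 5: 1}
See 1: counts = {2: 2, 1: 3, 3: 1, 5: 1}
See 4: counts = {2: 2, 1: 3, 3: 1, 5: 1, 4: 1}

{2: 2, 1: 3, 3: 1, 5: 1, 4: 1}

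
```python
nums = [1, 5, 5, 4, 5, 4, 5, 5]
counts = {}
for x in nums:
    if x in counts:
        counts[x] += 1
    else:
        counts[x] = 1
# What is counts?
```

Initial: counts = {}, nums = [1, 5, 5, 4, 5, 4, 5, 5]
See 1: counts = {1: 1}
See 5: counts = {1: 1, 5: 1}
See 5: counts = {1: 1, 5: 2}
See 4: counts = {1: 1, 5: 2, 4: 1}
See 5: counts = {1: 1, 5: 3, 4: 1}
See 4: counts = {1: 1, 5: 3, 4: 2}
See 5: counts = {1: 1, 5: 4, 4: 2}
See 5: counts = {1: 1, 5: 5, 4: 2}

{1: 1, 5: 5, 4: 2}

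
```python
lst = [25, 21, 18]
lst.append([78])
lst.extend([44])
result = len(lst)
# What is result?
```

After line 1: lst = [25, 21, 18]
After line 2 (append adds [78] as single element): lst = [25, 21, 18, [78]]
After line 3 (extend unpacks [44], adds 44): lst = [25, 21, 18, [78], 44]
After line 4: result = len(lst) = 5

5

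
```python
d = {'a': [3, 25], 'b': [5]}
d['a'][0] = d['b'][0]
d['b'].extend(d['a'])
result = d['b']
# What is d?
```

After line 1: d = {'a': [3, 25], 'b': [5]}
After line 2 (a[0] = b[0] = 5): d = {'a': [5, 25], 'b': [5]}
After line 3 (b.extend(a) appends [5, 25]): d = {'a': [5, 25], 'b': [5, 5, 25]}
After line 4: result = d['b'] = [5, 5, 25]

{'a': [5, 25], 'b': [5, 5, 25]}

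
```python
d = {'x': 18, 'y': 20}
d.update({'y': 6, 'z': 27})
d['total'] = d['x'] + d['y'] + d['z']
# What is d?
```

After line 1: d = {'x': 18, 'y': 20}
After line 2 (y overwritten, z added): d = {'x': 18, 'y': 6, 'z': 27}
After line 3 (total = 18 + 6 + 27 = 51): d = {'x': 18, 'y': 6, 'z': 27, 'total': 51}

{'x': 18, 'y': 6, 'z': 27, 'total': 51}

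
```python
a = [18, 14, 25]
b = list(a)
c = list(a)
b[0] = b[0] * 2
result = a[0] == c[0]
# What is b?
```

After line 1: a = [18, 14, 25]
After line 2 (b = list(a), copy): a = [18, 14, 25], b = [18, 14, 25]
After line 3 (c = list(a) is a copy, new object): c = [18, 14, 25]
After line 4 (b[0] = 18 * 2 = 36; only b mutates (copy)): a = [18, 14, 25], b = [36, 14, 25], c = [18, 14, 25]
After line 5 (a[0] = 18, c[0] = 18; result = True)

[36, 14, 25]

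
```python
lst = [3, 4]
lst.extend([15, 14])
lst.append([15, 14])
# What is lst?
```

After line 1: lst = [3, 4]
After line 2 (extend unpacks [15, 14]): lst = [3, 4, 15, 14]
After line 3 (append adds [15, 14] as single element): lst = [3, 4, 15, 14, [15, 14]]

[3, 4, 15, 14, [15, 14]]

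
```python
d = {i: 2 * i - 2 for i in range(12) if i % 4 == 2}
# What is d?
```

{2: 2, 6: 10, 10: 18}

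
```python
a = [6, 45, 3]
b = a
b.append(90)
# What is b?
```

After line 1: a = [6, 45, 3]
After line 2 (b = a is an alias, same object): a = [6, 45, 3], b = [6, 45, 3]
After line 3 (b.append mutates the shared list): a = [6, 45, 3, 90], b = [6, 45, 3, 90]

[6, 45, 3, 90]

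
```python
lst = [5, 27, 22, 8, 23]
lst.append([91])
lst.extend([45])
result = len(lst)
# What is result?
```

After line 1: lst = [5, 27, 22, 8, 23]
After line 2 (append adds [91] as single element): lst = [5, 27, 22, 8, 23, [91]]
After line 3 (extend unpacks [45], adds 45): lst = [5, 27, 22, 8, 23, [91], 45]
After line 4: result = len(lst) = 7

7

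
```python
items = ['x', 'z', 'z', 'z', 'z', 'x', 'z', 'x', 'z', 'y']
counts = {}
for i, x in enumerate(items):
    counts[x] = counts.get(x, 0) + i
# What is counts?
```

Initial: counts = {}, items = ['x', 'z', 'z', 'z', 'z', 'x', 'z', 'x', 'z', 'y']
i=0, x='x': counts = {'x': 0}
i=1, x='z': counts = {'x': 0, 'z': 1}
i=2, x='z': counts = {'x': 0, 'z': 3}
i=3, x='z': counts = {'x': 0, 'z': 6}
i=4, x='z': counts = {'x': 0, 'z': 10}
i=5, x='x': counts = {'x': 5, 'z': 10}
i=6, x='z': counts = {'x': 5, 'z': 16}
i=7, x='x': counts = {'x': 12, 'z': 16}
i=8, x='z': counts = {'x': 12, 'z': 24}
i=9, x='y': counts = {'x': 12, 'z': 24, 'y': 9}

{'x': 12, 'z': 24, 'y': 9}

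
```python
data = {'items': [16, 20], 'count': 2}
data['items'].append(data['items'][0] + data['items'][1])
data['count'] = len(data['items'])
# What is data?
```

After line 1: data = {'items': [16, 20], 'count': 2}
After line 2 (append 16 + 20 = 36): data = {'items': [16, 20, 36], 'count': 2}
After line 3 (count = len(items) = 3): data = {'items': [16, 20, 36], 'count': 3}

{'items': [16, 20, 36], 'count': 3}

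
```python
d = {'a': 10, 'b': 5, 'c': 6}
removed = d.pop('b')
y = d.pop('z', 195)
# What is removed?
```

After line 1: d = {'a': 10, 'b': 5, 'c': 6}
After line 2 (pop 'b' returns 5): d = {'a': 10, 'c': 6}, removed = 5
After line 3 (pop 'z' missing, returns default 195): d = {'a': 10, 'c': 6}, y = 195

5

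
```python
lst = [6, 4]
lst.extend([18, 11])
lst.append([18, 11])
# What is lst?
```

After line 1: lst = [6, 4]
After line 2 (extend unpacks [18, 11]): lst = [6, 4, 18, 11]
After line 3 (append adds [18, 11] as single element): lst = [6, 4, 18, 11, [18, 11]]

[6, 4, 18, 11, [18, 11]]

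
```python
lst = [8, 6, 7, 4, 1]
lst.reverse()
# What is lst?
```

[1, 4, 7, 6, 8]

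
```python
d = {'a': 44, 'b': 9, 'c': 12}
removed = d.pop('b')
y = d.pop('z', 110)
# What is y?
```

After line 1: d = {'a': 44, 'b': 9, 'c': 12}
After line 2 (pop 'b' returns 9): d = {'a': 44, 'c': 12}, removed = 9
After line 3 (pop 'z' missing, returns default 110): d = {'a': 44, 'c': 12}, y = 110

110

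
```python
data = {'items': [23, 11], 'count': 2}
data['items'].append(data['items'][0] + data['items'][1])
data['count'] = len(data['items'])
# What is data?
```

After line 1: data = {'items': [23, 11], 'count': 2}
After line 2 (append 23 + 11 = 34): data = {'items': [23, 11, 34], 'count': 2}
After line 3 (count = len(items) = 3): data = {'items': [23, 11, 34], 'count': 3}

{'items': [23, 11, 34], 'count': 3}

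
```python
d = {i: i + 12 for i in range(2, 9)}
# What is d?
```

{2: 14, 3: 15, 4: 16, 5: 17, 6: 18, 7: 19, 8: 20}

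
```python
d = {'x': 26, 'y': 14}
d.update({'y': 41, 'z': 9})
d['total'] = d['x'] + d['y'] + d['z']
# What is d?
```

After line 1: d = {'x': 26, 'y': 14}
After line 2 (y overwritten, z added): d = {'x': 26, 'y': 41, 'z': 9}
After line 3 (total = 26 + 41 + 9 = 76): d = {'x': 26, 'y': 41, 'z': 9, 'total': 76}

{'x': 26, 'y': 41, 'z': 9, 'total': 76}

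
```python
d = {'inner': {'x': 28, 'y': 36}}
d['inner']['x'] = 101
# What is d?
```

After line 1: d = {'inner': {'x': 28, 'y': 36}}
After line 2 (inner x overwritten): d = {'inner': {'x': 101, 'y': 36}}

{'inner': {'x': 101, 'y': 36}}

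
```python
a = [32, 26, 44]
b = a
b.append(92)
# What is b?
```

After line 1: a = [32, 26, 44]
After line 2 (b = a is an alias, same object): a = [32, 26, 44], b = [32, 26, 44]
After line 3 (b.append mutates the shared list): a = [32, 26, 44, 92], b = [32, 26, 44, 92]

[32, 26, 44, 92]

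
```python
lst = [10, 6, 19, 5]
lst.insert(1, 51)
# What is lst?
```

[10, 51, 6, 19, 5]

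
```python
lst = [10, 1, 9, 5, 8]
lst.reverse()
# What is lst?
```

[8, 5, 9, 1, 10]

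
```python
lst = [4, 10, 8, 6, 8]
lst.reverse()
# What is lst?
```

[8, 6, 8, 10, 4]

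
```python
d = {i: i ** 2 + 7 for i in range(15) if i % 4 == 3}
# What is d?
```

{3: 16, 7: 56, 11: 128}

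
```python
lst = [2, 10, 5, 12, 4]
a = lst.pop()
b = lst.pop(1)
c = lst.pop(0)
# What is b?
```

After line 1: lst = [2, 10, 5, 12, 4]
After line 2 (pop() -> a = 4): lst = [2, 10, 5, 12]
After line 3 (pop(1) -> b = 10): lst = [2, 5, 12]
After line 4 (pop(0) -> c = 2): lst = [5, 12]

10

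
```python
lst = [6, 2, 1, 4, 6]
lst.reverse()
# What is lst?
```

[6, 4, 1, 2, 6]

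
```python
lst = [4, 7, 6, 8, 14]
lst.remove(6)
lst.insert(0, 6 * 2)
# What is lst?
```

After line 1: lst = [4, 7, 6, 8, 14]
After line 2 (remove first 6): lst = [4, 7, 8, 14]
After line 3 (insert 12 at index 0): lst = [12, 4, 7, 8, 14]

[12, 4, 7, 8, 14]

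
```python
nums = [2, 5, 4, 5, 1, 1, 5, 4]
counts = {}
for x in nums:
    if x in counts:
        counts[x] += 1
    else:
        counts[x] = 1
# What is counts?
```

Initial: counts = {}, nums = [2, 5, 4, 5, 1, 1, 5, 4]
See 2: counts = {2: 1}
See 5: counts = {2: 1, 5: 1}
See 4: counts = {2: 1, 5: 1, 4: 1}
See 5: counts = {2: 1, 5: 2, 4: 1}
See 1: counts = {2: 1, 5: 2, 4: 1, 1: 1}
See 1: counts = {2: 1, 5: 2, 4: 1, 1: 2}
See 5: counts = {2: 1, 5: 3, 4: 1, 1: 2}
See 4: counts = {2: 1, 5: 3, 4: 2, 1: 2}

{2: 1, 5: 3, 4: 2, 1: 2}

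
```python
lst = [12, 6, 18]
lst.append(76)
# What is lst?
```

[12, 6, 18, 76]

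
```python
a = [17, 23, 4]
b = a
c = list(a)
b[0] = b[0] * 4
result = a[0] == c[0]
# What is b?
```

After line 1: a = [17, 23, 4]
After line 2 (b = a, alias): a = [17, 23, 4], b = [17, 23, 4]
After line 3 (c = list(a) is a copy, new object): c = [17, 23, 4]
After line 4 (b[0] = 17 * 4 = 68; mutates shared a/b): a = b = [68, 23, 4], c = [17, 23, 4]
After line 5 (a[0] = 68, c[0] = 17; result = False)

[68, 23, 4]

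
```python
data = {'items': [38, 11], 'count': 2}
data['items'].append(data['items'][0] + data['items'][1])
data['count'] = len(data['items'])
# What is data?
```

After line 1: data = {'items': [38, 11], 'count': 2}
After line 2 (append 38 + 11 = 49): data = {'items': [38, 11, 49], 'count': 2}
After line 3 (count = len(items) = 3): data = {'items': [38, 11, 49], 'count': 3}

{'items': [38, 11, 49], 'count': 3}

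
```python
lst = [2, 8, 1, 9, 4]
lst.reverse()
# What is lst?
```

[4, 9, 1, 8, 2]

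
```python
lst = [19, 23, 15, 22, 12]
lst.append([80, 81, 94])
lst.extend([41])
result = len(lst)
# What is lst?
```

After line 1: lst = [19, 23, 15, 22, 12]
After line 2 (append adds [80, 81, 94] as single element): lst = [19, 23, 15, 22, 12, [80, 81, 94]]
After line 3 (extend unpacks [41], adds 41): lst = [19, 23, 15, 22, 12, [80, 81, 94], 41]
After line 4: result = len(lst) = 7

[19, 23, 15, 22, 12, [80, 81, 94], 41]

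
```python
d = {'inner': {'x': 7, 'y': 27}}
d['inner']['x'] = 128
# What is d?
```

After line 1: d = {'inner': {'x': 7, 'y': 27}}
After line 2 (inner x overwritten): d = {'inner': {'x': 128, 'y': 27}}

{'inner': {'x': 128, 'y': 27}}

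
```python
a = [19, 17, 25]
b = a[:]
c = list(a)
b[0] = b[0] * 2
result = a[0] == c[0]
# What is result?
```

After line 1: a = [19, 17, 25]
After line 2 (b = a[:], copy): a = [19, 17, 25], b = [19, 17, 25]
After line 3 (c = list(a) is a copy, new object): c = [19, 17, 25]
After line 4 (b[0] = 19 * 2 = 38; only b mutates (copy)): a = [19, 17, 25], b = [38, 17, 25], c = [19, 17, 25]
After line 5 (a[0] = 19, c[0] = 19; result = True)

True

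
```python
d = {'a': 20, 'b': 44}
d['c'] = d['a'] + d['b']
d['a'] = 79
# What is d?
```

After line 1: d = {'a': 20, 'b': 44}
After line 2 (d['c'] = 20 + 44): d = {'a': 20, 'b': 44, 'c': 64}
After line 3: d = {'a': 79, 'b': 44, 'c': 64}

{'a': 79, 'b': 44, 'c': 64}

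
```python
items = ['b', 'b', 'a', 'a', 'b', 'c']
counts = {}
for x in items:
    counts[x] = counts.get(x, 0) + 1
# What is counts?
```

Initial: counts = {}, items = ['b', 'b', 'a', 'a', 'b', 'c']
See 'b': counts = {'b': 1}
See 'b': counts = {'b': 2}
See 'a': counts = {'b': 2, 'a': 1}
See 'a': counts = {'b': 2, 'a': 2}
See 'b': counts = {'b': 3, 'a': 2}
See 'c': counts = {'b': 3, 'a': 2, 'c': 1}

{'b': 3, 'a': 2, 'c': 1}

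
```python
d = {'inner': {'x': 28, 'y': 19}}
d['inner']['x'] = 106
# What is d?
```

After line 1: d = {'inner': {'x': 28, 'y': 19}}
After line 2 (inner x overwritten): d = {'inner': {'x': 106, 'y': 19}}

{'inner': {'x': 106, 'y': 19}}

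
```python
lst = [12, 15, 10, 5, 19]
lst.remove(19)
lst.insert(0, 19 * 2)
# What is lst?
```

After line 1: lst = [12, 15, 10, 5, 19]
After line 2 (remove first 19): lst = [12, 15, 10, 5]
After line 3 (insert 38 at index 0): lst = [38, 12, 15, 10, 5]

[38, 12, 15, 10, 5]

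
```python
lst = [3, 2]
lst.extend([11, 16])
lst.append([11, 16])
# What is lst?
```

After line 1: lst = [3, 2]
After line 2 (extend unpacks [11, 16]): lst = [3, 2, 11, 16]
After line 3 (append adds [11, 16] as single element): lst = [3, 2, 11, 16, [11, 16]]

[3, 2, 11, 16, [11, 16]]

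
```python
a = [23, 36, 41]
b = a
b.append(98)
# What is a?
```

After line 1: a = [23, 36, 41]
After line 2 (b = a is an alias, same object): a = [23, 36, 41], b = [23, 36, 41]
After line 3 (b.append mutates the shared list): a = [23, 36, 41, 98], b = [23, 36, 41, 98]

[23, 36, 41, 98]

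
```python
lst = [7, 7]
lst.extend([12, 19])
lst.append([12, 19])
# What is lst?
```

After line 1: lst = [7, 7]
After line 2 (extend unpacks [12, 19]): lst = [7, 7, 12, 19]
After line 3 (append adds [12, 19] as single element): lst = [7, 7, 12, 19, [12, 19]]

[7, 7, 12, 19, [12, 19]]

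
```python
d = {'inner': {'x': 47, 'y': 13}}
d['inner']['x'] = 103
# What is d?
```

After line 1: d = {'inner': {'x': 47, 'y': 13}}
After line 2 (inner x overwritten): d = {'inner': {'x': 103, 'y': 13}}

{'inner': {'x': 103, 'y': 13}}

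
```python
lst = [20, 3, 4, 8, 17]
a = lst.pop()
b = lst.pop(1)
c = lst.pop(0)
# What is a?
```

After line 1: lst = [20, 3, 4, 8, 17]
After line 2 (pop() -> a = 17): lst = [20, 3, 4, 8]
After line 3 (pop(1) -> b = 3): lst = [20, 4, 8]
After line 4 (pop(0) -> c = 20): lst = [4, 8]

17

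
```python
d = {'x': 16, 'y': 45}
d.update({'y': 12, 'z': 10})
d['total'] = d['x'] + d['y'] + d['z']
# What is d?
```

After line 1: d = {'x': 16, 'y': 45}
After line 2 (y overwritten, z added): d = {'x': 16, 'y': 12, 'z': 10}
After line 3 (total = 16 + 12 + 10 = 38): d = {'x': 16, 'y': 12, 'z': 10, 'total': 38}

{'x': 16, 'y': 12, 'z': 10, 'total': 38}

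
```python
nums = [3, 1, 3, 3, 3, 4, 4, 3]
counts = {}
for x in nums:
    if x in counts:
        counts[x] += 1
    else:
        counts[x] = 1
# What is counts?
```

Initial: counts = {}, nums = [3, 1, 3, 3, 3, 4, 4, 3]
See 3: counts = {3: 1}
See 1: counts = {3: 1, 1: 1}
See 3: counts = {3: 2, 1: 1}
See 3: counts = {3: 3, 1: 1}
See 3: counts = {3: 4, 1: 1}
See 4: counts = {3: 4, 1: 1, 4: 1}
See 4: counts = {3: 4, 1: 1, 4: 2}
See 3: counts = {3: 5, 1: 1, 4: 2}

{3: 5, 1: 1, 4: 2}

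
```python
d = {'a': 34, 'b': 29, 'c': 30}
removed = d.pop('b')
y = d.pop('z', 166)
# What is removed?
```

After line 1: d = {'a': 34, 'b': 29, 'c': 30}
After line 2 (pop 'b' returns 29): d = {'a': 34, 'c': 30}, removed = 29
After line 3 (pop 'z' missing, returns default 166): d = {'a': 34, 'c': 30}, y = 166

29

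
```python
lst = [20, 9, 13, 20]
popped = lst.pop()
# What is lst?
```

[20, 9, 13]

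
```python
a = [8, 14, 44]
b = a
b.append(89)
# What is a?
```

After line 1: a = [8, 14, 44]
After line 2 (b = a is an alias, same object): a = [8, 14, 44], b = [8, 14, 44]
After line 3 (b.append mutates the shared list): a = [8, 14, 44, 89], b = [8, 14, 44, 89]

[8, 14, 44, 89]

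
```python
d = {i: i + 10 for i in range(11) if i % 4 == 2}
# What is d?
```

{2: 12, 6: 16, 10: 20}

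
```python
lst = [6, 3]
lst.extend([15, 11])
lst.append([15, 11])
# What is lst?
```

After line 1: lst = [6, 3]
After line 2 (extend unpacks [15, 11]): lst = [6, 3, 15, 11]
After line 3 (append adds [15, 11] as single element): lst = [6, 3, 15, 11, [15, 11]]

[6, 3, 15, 11, [15, 11]]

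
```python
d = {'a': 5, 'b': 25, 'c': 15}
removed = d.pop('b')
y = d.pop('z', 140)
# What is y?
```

After line 1: d = {'a': 5, 'b': 25, 'c': 15}
After line 2 (pop 'b' returns 25): d = {'a': 5, 'c': 15}, removed = 25
After line 3 (pop 'z' missing, returns default 140): d = {'a': 5, 'c': 15}, y = 140

140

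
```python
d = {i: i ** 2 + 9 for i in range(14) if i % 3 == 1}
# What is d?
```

{1: 10, 4: 25, 7: 58, 10: 109, 13: 178}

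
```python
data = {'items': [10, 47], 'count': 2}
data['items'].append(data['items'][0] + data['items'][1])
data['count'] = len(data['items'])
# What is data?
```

After line 1: data = {'items': [10, 47], 'count': 2}
After line 2 (append 10 + 47 = 57): data = {'items': [10, 47, 57], 'count': 2}
After line 3 (count = len(items) = 3): data = {'items': [10, 47, 57], 'count': 3}

{'items': [10, 47, 57], 'count': 3}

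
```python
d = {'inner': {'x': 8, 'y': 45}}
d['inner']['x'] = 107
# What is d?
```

After line 1: d = {'inner': {'x': 8, 'y': 45}}
After line 2 (inner x overwritten): d = {'inner': {'x': 107, 'y': 45}}

{'inner': {'x': 107, 'y': 45}}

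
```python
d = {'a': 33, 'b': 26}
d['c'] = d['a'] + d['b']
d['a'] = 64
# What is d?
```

After line 1: d = {'a': 33, 'b': 26}
After line 2 (d['c'] = 33 + 26): d = {'a': 33, 'b': 26, 'c': 59}
After line 3: d = {'a': 64, 'b': 26, 'c': 59}

{'a': 64, 'b': 26, 'c': 59}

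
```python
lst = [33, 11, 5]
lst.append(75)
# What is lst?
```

[33, 11, 5, 75]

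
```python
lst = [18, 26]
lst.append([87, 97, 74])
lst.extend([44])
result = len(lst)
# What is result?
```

After line 1: lst = [18, 26]
After line 2 (append adds [87, 97, 74] as single element): lst = [18, 26, [87, 97, 74]]
After line 3 (extend unpacks [44], adds 44): lst = [18, 26, [87, 97, 74], 44]
After line 4: result = len(lst) = 4

4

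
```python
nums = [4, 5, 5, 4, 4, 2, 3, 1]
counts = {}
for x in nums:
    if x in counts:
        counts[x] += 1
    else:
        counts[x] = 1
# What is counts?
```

Initial: counts = {}, nums = [4, 5, 5, 4, 4, 2, 3, 1]
See 4: counts = {4: 1}
See 5: counts = {4: 1, 5: 1}
See 5: counts = {4: 1, 5: 2}
See 4: counts = {4: 2, 5: 2}
See 4: counts = {4: 3, 5: 2}
See 2: counts = {4: 3, 5: 2, 2: 1}
See 3: counts = {4: 3, 5: 2, 2: 1, 3: 1}
See 1: counts = {4: 3, 5: 2, 2: 1, 3: 1, 1: 1}

{4: 3, 5: 2, 2: 1, 3: 1, 1: 1}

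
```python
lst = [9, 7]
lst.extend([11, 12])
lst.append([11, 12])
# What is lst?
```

After line 1: lst = [9, 7]
After line 2 (extend unpacks [11, 12]): lst = [9, 7, 11, 12]
After line 3 (append adds [11, 12] as single element): lst = [9, 7, 11, 12, [11, 12]]

[9, 7, 11, 12, [11, 12]]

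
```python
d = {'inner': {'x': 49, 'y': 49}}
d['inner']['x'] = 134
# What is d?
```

After line 1: d = {'inner': {'x': 49, 'y': 49}}
After line 2 (inner x overwritten): d = {'inner': {'x': 134, 'y': 49}}

{'inner': {'x': 134, 'y': 49}}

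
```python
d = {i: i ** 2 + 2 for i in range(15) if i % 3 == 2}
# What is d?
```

{2: 6, 5: 27, 8: 66, 11: 123, 14: 198}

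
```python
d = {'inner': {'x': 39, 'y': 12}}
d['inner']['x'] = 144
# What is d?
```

After line 1: d = {'inner': {'x': 39, 'y': 12}}
After line 2 (inner x overwritten): d = {'inner': {'x': 144, 'y': 12}}

{'inner': {'x': 144, 'y': 12}}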